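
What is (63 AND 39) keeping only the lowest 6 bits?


Step 1: 63 & 39 = 39
Step 2: 39 & 63 = 39

39


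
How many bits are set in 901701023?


0b110101101111101101110110011111 has 22 set bits

22


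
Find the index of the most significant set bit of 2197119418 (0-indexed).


0b10000010111101010110000110111010. Highest set bit at position 31

31


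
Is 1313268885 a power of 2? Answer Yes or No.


0b1001110010001101110010010010101. Multiple bits set => No

No


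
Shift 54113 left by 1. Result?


0b1101001101100001 << 1 = 0b11010011011000010 = 108226

108226


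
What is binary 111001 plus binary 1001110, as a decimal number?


111001 + 1001110 = 10000111 = 135

135


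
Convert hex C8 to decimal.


C8 hex = 200 decimal

200


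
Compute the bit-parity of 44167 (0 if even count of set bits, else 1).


0b1010110010000111 has 8 ones => parity 0

0


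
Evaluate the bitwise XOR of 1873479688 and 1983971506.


0b1101111101010110000100000001000 ^ 0b1110110010000010000000010110010 = 0b11001111010100000100010111010 = 434768058

434768058


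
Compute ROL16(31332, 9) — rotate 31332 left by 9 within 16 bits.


Rotate 0b111101001100100 left by 9 (16-bit) = 0b1100100011110100 = 51444

51444


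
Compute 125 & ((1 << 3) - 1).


125 & 7 = 5

5


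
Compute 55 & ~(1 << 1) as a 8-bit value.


55 & ~(1 << 1) = 53

53


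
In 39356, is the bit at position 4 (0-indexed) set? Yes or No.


0b1001100110111100, bit 4 = 1. Yes

Yes


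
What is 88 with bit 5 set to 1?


88 | (1 << 5) = 88 | 32 = 120

120


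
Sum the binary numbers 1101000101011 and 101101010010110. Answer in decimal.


1101000101011 + 101101010010110 = 111010011000001 = 29889

29889


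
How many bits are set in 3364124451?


0b11001000100001000111011100100011 has 14 set bits

14


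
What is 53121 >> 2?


0b1100111110000001 >> 2 = 0b11001111100000 = 13280

13280


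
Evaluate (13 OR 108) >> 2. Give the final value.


Step 1: 13 | 108 = 109
Step 2: 109 >> 2 = 27

27


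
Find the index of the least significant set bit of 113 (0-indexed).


0b1110001. Lowest set bit at position 0

0


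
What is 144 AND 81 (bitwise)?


0b10010000 & 0b1010001 = 0b10000 = 16

16


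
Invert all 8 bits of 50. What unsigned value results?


50 ^ 255 = 205

205


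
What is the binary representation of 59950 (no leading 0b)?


59950 = 1110101000101110 in binary

1110101000101110


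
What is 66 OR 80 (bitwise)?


0b1000010 | 0b1010000 = 0b1010010 = 82

82


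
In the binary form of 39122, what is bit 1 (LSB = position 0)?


0b1001100011010010, position 1 = 1

1


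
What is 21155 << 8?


0b101001010100011 << 8 = 0b10100101010001100000000 = 5415680

5415680


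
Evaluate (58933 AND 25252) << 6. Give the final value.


Step 1: 58933 & 25252 = 25124
Step 2: 25124 << 6 = 1607936

1607936


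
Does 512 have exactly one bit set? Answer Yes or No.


0b1000000000. Only one bit set => Yes

Yes


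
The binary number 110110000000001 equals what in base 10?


110110000000001 in decimal = 27649

27649


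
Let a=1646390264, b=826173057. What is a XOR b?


1646390264 ^ 826173057 = 1394576761

1394576761


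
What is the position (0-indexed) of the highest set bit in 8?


0b1000. Highest set bit at position 3

3


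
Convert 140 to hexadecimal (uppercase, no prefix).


140 = 8C hex

8C


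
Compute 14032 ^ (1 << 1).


14032 ^ (1 << 1) = 14032 ^ 2 = 14034

14034


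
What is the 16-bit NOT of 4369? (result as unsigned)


~0b1000100010001 = 0b1110111011101110 = 61166 (16-bit unsigned)

61166


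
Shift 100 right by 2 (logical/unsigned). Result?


0b1100100 >> 2 = 0b11001 = 25

25


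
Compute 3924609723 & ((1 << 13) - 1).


3924609723 & 8191 = 2747

2747


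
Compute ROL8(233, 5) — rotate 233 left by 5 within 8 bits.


Rotate 0b11101001 left by 5 (8-bit) = 0b111101 = 61

61


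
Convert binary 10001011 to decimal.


10001011 in decimal = 139

139


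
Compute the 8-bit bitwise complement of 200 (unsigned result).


~0b11001000 = 0b110111 = 55 (8-bit unsigned)

55


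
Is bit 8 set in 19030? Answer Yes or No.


0b100101001010110, bit 8 = 0. No

No


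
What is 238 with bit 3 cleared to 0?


238 & ~(1 << 3) = 230

230


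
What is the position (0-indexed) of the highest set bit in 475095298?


0b11100010100010110000100000010. Highest set bit at position 28

28


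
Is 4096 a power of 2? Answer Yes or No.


0b1000000000000. Only one bit set => Yes

Yes


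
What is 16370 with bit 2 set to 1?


16370 | (1 << 2) = 16370 | 4 = 16374

16374


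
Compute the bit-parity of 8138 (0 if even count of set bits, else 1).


0b1111111001010 has 9 ones => parity 1

1


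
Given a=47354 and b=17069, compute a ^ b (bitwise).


47354 ^ 17069 = 64087

64087


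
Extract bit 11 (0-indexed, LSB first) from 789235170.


0b101111000010101100010111100010, position 11 = 0

0


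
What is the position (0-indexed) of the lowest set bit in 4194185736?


0b11111001111111100011001000001000. Lowest set bit at position 3

3


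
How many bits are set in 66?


0b1000010 has 2 set bits

2


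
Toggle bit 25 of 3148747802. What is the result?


3148747802 ^ (1 << 25) = 3148747802 ^ 33554432 = 3115193370

3115193370


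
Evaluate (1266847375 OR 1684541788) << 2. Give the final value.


Step 1: 1266847375 | 1684541788 = 1877647327
Step 2: 1877647327 << 2 = 7510589308

7510589308


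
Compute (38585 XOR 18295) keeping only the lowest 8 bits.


Step 1: 38585 ^ 18295 = 53710
Step 2: 53710 & 255 = 206

206


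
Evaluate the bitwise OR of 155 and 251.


0b10011011 | 0b11111011 = 0b11111011 = 251

251


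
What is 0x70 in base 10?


70 hex = 112 decimal

112


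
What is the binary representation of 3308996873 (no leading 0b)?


3308996873 = 11000101001110110100100100001001 in binary

11000101001110110100100100001001


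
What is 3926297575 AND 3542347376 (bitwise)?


0b11101010000001101000101111100111 & 0b11010011001000111110111001110000 = 0b11000010000000101000101001100000 = 3254946400

3254946400


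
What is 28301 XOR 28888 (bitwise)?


0b110111010001101 ^ 0b111000011011000 = 0b1111001010101 = 7765

7765


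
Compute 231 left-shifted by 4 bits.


0b11100111 << 4 = 0b111001110000 = 3696

3696


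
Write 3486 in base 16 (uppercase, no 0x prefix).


3486 = D9E hex

D9E


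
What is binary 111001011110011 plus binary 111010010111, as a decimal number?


111001011110011 + 111010010111 = 1000000110001010 = 33162

33162


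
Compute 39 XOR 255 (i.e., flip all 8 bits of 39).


39 ^ 255 = 216

216


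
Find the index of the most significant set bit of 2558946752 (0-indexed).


0b10011000100001100110110111000000. Highest set bit at position 31

31


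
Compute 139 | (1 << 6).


139 | (1 << 6) = 139 | 64 = 203

203


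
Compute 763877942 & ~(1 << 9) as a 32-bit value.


763877942 & ~(1 << 9) = 763877430

763877430


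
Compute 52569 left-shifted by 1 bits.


0b1100110101011001 << 1 = 0b11001101010110010 = 105138

105138


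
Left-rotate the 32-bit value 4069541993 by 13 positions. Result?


Rotate 0b11110010100100000100100001101001 left by 13 (32-bit) = 0b1001000011010011111001010010 = 151862866

151862866


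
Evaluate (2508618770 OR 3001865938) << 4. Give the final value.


Step 1: 2508618770 | 3001865938 = 3085893330
Step 2: 3085893330 << 4 = 49374293280

49374293280


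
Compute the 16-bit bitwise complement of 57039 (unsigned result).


~0b1101111011001111 = 0b10000100110000 = 8496 (16-bit unsigned)

8496


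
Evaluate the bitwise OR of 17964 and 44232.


0b100011000101100 | 0b1010110011001000 = 0b1110111011101100 = 61164

61164


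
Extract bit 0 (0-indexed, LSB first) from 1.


0b1, position 0 = 1

1


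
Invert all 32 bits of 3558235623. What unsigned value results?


3558235623 ^ 4294967295 = 736731672

736731672


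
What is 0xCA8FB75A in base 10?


CA8FB75A hex = 3398416218 decimal

3398416218


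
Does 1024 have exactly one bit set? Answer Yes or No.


0b10000000000. Only one bit set => Yes

Yes


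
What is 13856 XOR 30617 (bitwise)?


0b11011000100000 ^ 0b111011110011001 = 0b100000110111001 = 16825

16825


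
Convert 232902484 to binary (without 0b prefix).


232902484 = 1101111000011100111101010100 in binary

1101111000011100111101010100


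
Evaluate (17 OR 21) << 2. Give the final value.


Step 1: 17 | 21 = 21
Step 2: 21 << 2 = 84

84


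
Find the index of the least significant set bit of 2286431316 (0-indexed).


0b10001000010010000010110001010100. Lowest set bit at position 2

2


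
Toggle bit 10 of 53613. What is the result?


53613 ^ (1 << 10) = 53613 ^ 1024 = 54637

54637


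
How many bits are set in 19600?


0b100110010010000 has 5 set bits

5


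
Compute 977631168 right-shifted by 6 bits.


0b111010010001010111011111000000 >> 6 = 0b111010010001010111011111 = 15275487

15275487


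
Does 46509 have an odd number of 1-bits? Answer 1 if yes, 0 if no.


0b1011010110101101 has 10 ones => parity 0

0


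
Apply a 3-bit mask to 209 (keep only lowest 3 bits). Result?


209 & 7 = 1

1


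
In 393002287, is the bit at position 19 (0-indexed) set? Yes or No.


0b10111011011001011110100101111, bit 19 = 1. Yes

Yes


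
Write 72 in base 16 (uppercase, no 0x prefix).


72 = 48 hex

48


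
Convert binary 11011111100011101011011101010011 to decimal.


11011111100011101011011101010011 in decimal = 3750672211

3750672211


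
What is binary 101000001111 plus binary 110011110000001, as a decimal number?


101000001111 + 110011110000001 = 111000110010000 = 29072

29072


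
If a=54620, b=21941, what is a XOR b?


54620 ^ 21941 = 33001

33001


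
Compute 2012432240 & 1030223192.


0b1110111111100110100011101110000 & 0b111101011001111111010101011000 = 0b110101011000110100010101010000 = 895698256

895698256


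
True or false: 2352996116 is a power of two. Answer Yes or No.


0b10001100001111111101111100010100. Multiple bits set => No

No


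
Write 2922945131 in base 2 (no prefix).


2922945131 = 10101110001110001001101001101011 in binary

10101110001110001001101001101011


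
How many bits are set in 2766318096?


0b10100100111000101010101000010000 has 12 set bits

12


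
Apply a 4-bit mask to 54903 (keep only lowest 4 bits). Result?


54903 & 15 = 7

7


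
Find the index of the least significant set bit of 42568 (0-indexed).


0b1010011001001000. Lowest set bit at position 3

3


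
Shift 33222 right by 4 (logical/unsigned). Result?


0b1000000111000110 >> 4 = 0b100000011100 = 2076

2076


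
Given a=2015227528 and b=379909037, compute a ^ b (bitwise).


2015227528 ^ 379909037 = 1857625381

1857625381


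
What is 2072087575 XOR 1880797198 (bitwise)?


0b1111011100000011000110000010111 ^ 0b1110000000110101011000000001110 = 0b1011100110110011110000011001 = 194722841

194722841


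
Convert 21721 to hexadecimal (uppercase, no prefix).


21721 = 54D9 hex

54D9


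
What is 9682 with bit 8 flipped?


9682 ^ (1 << 8) = 9682 ^ 256 = 9426

9426


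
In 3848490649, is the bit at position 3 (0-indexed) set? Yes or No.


0b11100101011000110100111010011001, bit 3 = 1. Yes

Yes


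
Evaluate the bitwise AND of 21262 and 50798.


0b101001100001110 & 0b1100011001101110 = 0b100001000001110 = 16910

16910


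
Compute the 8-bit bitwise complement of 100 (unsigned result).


~0b1100100 = 0b10011011 = 155 (8-bit unsigned)

155


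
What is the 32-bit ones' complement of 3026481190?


3026481190 ^ 4294967295 = 1268486105

1268486105


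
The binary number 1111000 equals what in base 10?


1111000 in decimal = 120

120


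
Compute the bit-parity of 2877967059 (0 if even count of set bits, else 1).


0b10101011100010100100101011010011 has 16 ones => parity 0

0


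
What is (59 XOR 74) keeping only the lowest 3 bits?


Step 1: 59 ^ 74 = 113
Step 2: 113 & 7 = 1

1


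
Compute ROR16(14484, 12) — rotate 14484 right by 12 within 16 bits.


Rotate 0b11100010010100 right by 12 (16-bit) = 0b1000100101000011 = 35139

35139


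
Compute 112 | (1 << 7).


112 | (1 << 7) = 112 | 128 = 240

240


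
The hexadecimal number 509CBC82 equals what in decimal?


509CBC82 hex = 1352449154 decimal

1352449154


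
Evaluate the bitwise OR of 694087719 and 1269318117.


0b101001010111101111000000100111 | 0b1001011101010000100000111100101 = 0b1101011111111101111000111100111 = 1811870183

1811870183


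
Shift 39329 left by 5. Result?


0b1001100110100001 << 5 = 0b100110011010000100000 = 1258528

1258528


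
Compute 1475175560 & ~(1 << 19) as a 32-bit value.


1475175560 & ~(1 << 19) = 1474651272

1474651272


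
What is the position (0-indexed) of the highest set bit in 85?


0b1010101. Highest set bit at position 6

6


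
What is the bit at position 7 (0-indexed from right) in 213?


0b11010101, position 7 = 1

1


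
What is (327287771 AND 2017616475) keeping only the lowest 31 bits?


Step 1: 327287771 & 2017616475 = 268567131
Step 2: 268567131 & 2147483647 = 268567131

268567131


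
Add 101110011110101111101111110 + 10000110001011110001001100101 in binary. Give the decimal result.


101110011110101111101111110 + 10000110001011110001001100101 = 10110100101010100000111100011 = 378880483

378880483


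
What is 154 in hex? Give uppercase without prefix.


154 = 9A hex

9A


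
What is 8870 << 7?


0b10001010100110 << 7 = 0b100010101001100000000 = 1135360

1135360


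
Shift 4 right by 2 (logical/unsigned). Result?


0b100 >> 2 = 0b1 = 1

1


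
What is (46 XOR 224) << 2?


Step 1: 46 ^ 224 = 206
Step 2: 206 << 2 = 824

824


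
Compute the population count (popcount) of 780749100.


0b101110100010010100100100101100 has 13 set bits

13


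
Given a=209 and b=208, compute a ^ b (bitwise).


209 ^ 208 = 1

1


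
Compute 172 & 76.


0b10101100 & 0b1001100 = 0b1100 = 12

12


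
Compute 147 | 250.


0b10010011 | 0b11111010 = 0b11111011 = 251

251


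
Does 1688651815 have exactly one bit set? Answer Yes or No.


0b1100100101001101100100000100111. Multiple bits set => No

No


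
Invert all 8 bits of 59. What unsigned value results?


59 ^ 255 = 196

196


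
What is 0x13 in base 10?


13 hex = 19 decimal

19


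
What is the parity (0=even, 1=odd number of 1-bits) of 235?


0b11101011 has 6 ones => parity 0

0


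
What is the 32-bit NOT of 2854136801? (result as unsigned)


~0b10101010000111101010101111100001 = 0b1010101111000010101010000011110 = 1440830494 (32-bit unsigned)

1440830494


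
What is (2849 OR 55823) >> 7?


Step 1: 2849 | 55823 = 56111
Step 2: 56111 >> 7 = 438

438


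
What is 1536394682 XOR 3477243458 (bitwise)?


0b1011011100100111000010110111010 ^ 0b11001111010000101000011001000010 = 0b10010100110100010000001111111000 = 2496726008

2496726008


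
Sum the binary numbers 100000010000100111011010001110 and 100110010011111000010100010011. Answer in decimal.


100000010000100111011010001110 + 100110010011111000010100010011 = 1000110100100011111101110100001 = 1183972257

1183972257


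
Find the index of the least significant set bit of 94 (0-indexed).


0b1011110. Lowest set bit at position 1

1


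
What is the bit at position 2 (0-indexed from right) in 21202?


0b101001011010010, position 2 = 0

0


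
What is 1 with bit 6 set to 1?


1 | (1 << 6) = 1 | 64 = 65

65


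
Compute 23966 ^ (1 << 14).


23966 ^ (1 << 14) = 23966 ^ 16384 = 7582

7582


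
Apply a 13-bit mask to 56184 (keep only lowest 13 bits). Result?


56184 & 8191 = 7032

7032


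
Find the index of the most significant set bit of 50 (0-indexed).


0b110010. Highest set bit at position 5

5


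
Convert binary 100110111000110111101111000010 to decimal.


100110111000110111101111000010 in decimal = 652442562

652442562


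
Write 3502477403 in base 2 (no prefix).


3502477403 = 11010000110000111001000001011011 in binary

11010000110000111001000001011011


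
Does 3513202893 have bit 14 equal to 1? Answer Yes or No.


0b11010001011001110011100011001101, bit 14 = 0. No

No


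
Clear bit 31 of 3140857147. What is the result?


3140857147 & ~(1 << 31) = 993373499

993373499


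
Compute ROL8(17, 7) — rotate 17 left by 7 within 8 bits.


Rotate 0b10001 left by 7 (8-bit) = 0b10001000 = 136

136


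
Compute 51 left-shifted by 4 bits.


0b110011 << 4 = 0b1100110000 = 816

816


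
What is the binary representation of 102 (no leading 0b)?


102 = 1100110 in binary

1100110


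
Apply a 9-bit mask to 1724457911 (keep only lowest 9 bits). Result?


1724457911 & 511 = 439

439


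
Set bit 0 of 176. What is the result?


176 | (1 << 0) = 176 | 1 = 177

177


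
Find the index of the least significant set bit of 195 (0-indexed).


0b11000011. Lowest set bit at position 0

0


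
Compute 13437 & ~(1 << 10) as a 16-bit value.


13437 & ~(1 << 10) = 12413

12413


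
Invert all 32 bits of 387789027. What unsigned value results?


387789027 ^ 4294967295 = 3907178268

3907178268


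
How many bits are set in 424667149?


0b11001010011111110100000001101 has 15 set bits

15


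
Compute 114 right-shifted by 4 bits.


0b1110010 >> 4 = 0b111 = 7

7


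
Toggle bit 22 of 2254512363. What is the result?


2254512363 ^ (1 << 22) = 2254512363 ^ 4194304 = 2250318059

2250318059


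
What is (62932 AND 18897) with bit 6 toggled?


Step 1: 62932 & 18897 = 16848
Step 2: 16848 ^ (1 << 6) = 16848 ^ 64 = 16784

16784


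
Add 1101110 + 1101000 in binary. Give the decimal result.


1101110 + 1101000 = 11010110 = 214

214


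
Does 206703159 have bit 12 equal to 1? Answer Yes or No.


0b1100010100100000101000110111, bit 12 = 0. No

No


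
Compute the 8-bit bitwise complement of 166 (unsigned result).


~0b10100110 = 0b1011001 = 89 (8-bit unsigned)

89


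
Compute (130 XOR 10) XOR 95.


Step 1: 130 ^ 10 = 136
Step 2: 136 ^ 95 = 215

215


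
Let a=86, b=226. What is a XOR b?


86 ^ 226 = 180

180


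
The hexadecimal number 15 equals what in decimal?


15 hex = 21 decimal

21


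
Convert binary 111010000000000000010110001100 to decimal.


111010000000000000010110001100 in decimal = 973079948

973079948


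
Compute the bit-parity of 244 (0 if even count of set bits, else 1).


0b11110100 has 5 ones => parity 1

1


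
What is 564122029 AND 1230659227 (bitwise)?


0b100001100111111101000110101101 & 0b1001001010110100101111010011011 = 0b1000110100101000010001001 = 18501769

18501769


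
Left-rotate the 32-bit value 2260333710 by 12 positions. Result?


Rotate 0b10000110101110011111010010001110 left by 12 (32-bit) = 0b10011111010010001110100001101011 = 2672355435

2672355435


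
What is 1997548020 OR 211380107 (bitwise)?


0b1110111000100000010100111110100 | 0b1100100110010110011110001011 = 0b1111111100110010110111111111111 = 2140762111

2140762111


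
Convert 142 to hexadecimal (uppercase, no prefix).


142 = 8E hex

8E


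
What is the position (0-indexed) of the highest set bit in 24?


0b11000. Highest set bit at position 4

4


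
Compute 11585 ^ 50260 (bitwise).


0b10110101000001 ^ 0b1100010001010100 = 0b1110100100010101 = 59669

59669


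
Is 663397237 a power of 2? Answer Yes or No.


0b100111100010101010001101110101. Multiple bits set => No

No


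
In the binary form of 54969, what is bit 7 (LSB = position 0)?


0b1101011010111001, position 7 = 1

1


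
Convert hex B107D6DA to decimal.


B107D6DA hex = 2970080986 decimal

2970080986


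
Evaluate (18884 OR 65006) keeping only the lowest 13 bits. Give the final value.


Step 1: 18884 | 65006 = 65006
Step 2: 65006 & 8191 = 7662

7662


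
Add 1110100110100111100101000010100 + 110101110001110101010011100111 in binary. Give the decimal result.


1110100110100111100101000010100 + 110101110001110101010011100111 = 10101010100110110001111011111011 = 2862292731

2862292731


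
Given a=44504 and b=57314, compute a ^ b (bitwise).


44504 ^ 57314 = 29242

29242


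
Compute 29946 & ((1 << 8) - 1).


29946 & 255 = 250

250


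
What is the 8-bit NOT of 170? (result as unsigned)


~0b10101010 = 0b1010101 = 85 (8-bit unsigned)

85


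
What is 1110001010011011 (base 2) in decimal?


1110001010011011 in decimal = 58011

58011


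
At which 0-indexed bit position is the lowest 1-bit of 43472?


0b1010100111010000. Lowest set bit at position 4

4


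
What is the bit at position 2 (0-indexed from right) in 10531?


0b10100100100011, position 2 = 0

0


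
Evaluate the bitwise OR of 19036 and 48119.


0b100101001011100 | 0b1011101111110111 = 0b1111101111111111 = 64511

64511


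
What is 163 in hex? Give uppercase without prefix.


163 = A3 hex

A3


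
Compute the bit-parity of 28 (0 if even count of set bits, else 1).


0b11100 has 3 ones => parity 1

1


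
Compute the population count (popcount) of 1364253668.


0b1010001010100001101101111100100 has 15 set bits

15


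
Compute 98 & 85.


0b1100010 & 0b1010101 = 0b1000000 = 64

64


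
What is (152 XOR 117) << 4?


Step 1: 152 ^ 117 = 237
Step 2: 237 << 4 = 3792

3792


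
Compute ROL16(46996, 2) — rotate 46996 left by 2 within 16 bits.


Rotate 0b1011011110010100 left by 2 (16-bit) = 0b1101111001010010 = 56914

56914


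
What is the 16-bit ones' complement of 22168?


22168 ^ 65535 = 43367

43367


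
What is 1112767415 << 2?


0b1000010010100110111101110110111 << 2 = 0b100001001010011011110111011011100 = 4451069660

4451069660


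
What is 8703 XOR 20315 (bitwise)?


0b10000111111111 ^ 0b100111101011011 = 0b110111010100100 = 28324

28324


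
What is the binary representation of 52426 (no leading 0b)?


52426 = 1100110011001010 in binary

1100110011001010


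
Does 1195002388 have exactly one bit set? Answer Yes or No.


0b1000111001110100100101000010100. Multiple bits set => No

No


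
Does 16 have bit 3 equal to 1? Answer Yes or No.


0b10000, bit 3 = 0. No

No


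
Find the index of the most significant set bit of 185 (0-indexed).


0b10111001. Highest set bit at position 7

7


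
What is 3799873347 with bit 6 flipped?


3799873347 ^ (1 << 6) = 3799873347 ^ 64 = 3799873283

3799873283


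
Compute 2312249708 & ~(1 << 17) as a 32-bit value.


2312249708 & ~(1 << 17) = 2312118636

2312118636


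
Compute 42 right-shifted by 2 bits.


0b101010 >> 2 = 0b1010 = 10

10


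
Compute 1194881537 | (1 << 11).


1194881537 | (1 << 11) = 1194881537 | 2048 = 1194883585

1194883585


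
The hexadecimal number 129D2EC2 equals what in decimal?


129D2EC2 hex = 312291010 decimal

312291010


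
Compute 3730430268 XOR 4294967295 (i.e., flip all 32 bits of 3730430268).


3730430268 ^ 4294967295 = 564537027

564537027


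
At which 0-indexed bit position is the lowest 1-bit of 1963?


0b11110101011. Lowest set bit at position 0

0


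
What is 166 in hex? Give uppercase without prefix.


166 = A6 hex

A6


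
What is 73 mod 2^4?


73 & 15 = 9

9


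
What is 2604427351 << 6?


0b10011011001111000110100001010111 << 6 = 0b10011011001111000110100001010111000000 = 166683350464

166683350464


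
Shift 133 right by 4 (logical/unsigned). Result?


0b10000101 >> 4 = 0b1000 = 8

8


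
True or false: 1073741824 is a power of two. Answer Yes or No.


0b1000000000000000000000000000000. Only one bit set => Yes

Yes


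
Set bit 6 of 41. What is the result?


41 | (1 << 6) = 41 | 64 = 105

105


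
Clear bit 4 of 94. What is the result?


94 & ~(1 << 4) = 78

78


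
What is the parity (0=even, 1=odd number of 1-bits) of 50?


0b110010 has 3 ones => parity 1

1


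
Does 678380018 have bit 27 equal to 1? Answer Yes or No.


0b101000011011110100000111110010, bit 27 = 1. Yes

Yes


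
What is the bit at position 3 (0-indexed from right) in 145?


0b10010001, position 3 = 0

0


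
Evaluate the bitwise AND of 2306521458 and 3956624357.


0b10001001011110101011100101110010 & 0b11101011110101010100101111100101 = 0b10001001010100000000100101100000 = 2303723872

2303723872


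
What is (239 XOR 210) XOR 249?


Step 1: 239 ^ 210 = 61
Step 2: 61 ^ 249 = 196

196


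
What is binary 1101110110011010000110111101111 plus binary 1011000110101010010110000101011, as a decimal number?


1101110110011010000110111101111 + 1011000110101010010110000101011 = 11000111101000100011101000011010 = 3349297690

3349297690


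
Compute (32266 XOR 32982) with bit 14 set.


Step 1: 32266 ^ 32982 = 65244
Step 2: 65244 | (1 << 14) = 65244 | 16384 = 65244

65244


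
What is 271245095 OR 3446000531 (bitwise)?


0b10000001010101101111100100111 | 0b11001101011001011100101110010011 = 0b11011101011011111101111110110111 = 3715096503

3715096503


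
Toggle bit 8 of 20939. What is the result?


20939 ^ (1 << 8) = 20939 ^ 256 = 20683

20683


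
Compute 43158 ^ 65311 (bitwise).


0b1010100010010110 ^ 0b1111111100011111 = 0b101011110001001 = 22409

22409


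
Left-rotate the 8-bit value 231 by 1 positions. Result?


Rotate 0b11100111 left by 1 (8-bit) = 0b11001111 = 207

207


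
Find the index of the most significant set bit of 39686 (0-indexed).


0b1001101100000110. Highest set bit at position 15

15


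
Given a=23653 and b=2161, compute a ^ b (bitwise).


23653 ^ 2161 = 21524

21524


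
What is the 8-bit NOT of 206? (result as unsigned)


~0b11001110 = 0b110001 = 49 (8-bit unsigned)

49


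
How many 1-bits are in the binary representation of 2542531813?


0b10010111100010111111010011100101 has 19 set bits

19


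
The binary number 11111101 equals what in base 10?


11111101 in decimal = 253

253


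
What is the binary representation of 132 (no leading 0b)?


132 = 10000100 in binary

10000100


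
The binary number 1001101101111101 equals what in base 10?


1001101101111101 in decimal = 39805

39805


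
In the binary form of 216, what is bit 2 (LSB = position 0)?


0b11011000, position 2 = 0

0


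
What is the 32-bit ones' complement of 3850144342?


3850144342 ^ 4294967295 = 444822953

444822953


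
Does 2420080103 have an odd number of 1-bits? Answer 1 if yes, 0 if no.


0b10010000001111110111110111100111 has 20 ones => parity 0

0


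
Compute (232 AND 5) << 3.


Step 1: 232 & 5 = 0
Step 2: 0 << 3 = 0

0


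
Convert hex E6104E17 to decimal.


E6104E17 hex = 3859828247 decimal

3859828247


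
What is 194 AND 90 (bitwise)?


0b11000010 & 0b1011010 = 0b1000010 = 66

66


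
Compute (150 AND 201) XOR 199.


Step 1: 150 & 201 = 128
Step 2: 128 ^ 199 = 71

71


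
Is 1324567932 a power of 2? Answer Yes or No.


0b1001110111100110100110101111100. Multiple bits set => No

No


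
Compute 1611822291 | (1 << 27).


1611822291 | (1 << 27) = 1611822291 | 134217728 = 1746040019

1746040019


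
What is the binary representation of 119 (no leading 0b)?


119 = 1110111 in binary

1110111


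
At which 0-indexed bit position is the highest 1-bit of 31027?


0b111100100110011. Highest set bit at position 14

14


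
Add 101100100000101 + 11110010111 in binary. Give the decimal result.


101100100000101 + 11110010111 = 110000010011100 = 24732

24732


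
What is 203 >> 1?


0b11001011 >> 1 = 0b1100101 = 101

101


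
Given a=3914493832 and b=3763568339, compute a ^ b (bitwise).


3914493832 ^ 3763568339 = 151064923

151064923


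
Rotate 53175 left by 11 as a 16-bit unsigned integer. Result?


Rotate 0b1100111110110111 left by 11 (16-bit) = 0b1011111001111101 = 48765

48765


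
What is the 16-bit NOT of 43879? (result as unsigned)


~0b1010101101100111 = 0b101010010011000 = 21656 (16-bit unsigned)

21656


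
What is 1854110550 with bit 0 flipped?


1854110550 ^ (1 << 0) = 1854110550 ^ 1 = 1854110551

1854110551


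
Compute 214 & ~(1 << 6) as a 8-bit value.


214 & ~(1 << 6) = 150

150


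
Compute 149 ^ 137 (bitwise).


0b10010101 ^ 0b10001001 = 0b11100 = 28

28


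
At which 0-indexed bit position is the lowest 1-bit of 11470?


0b10110011001110. Lowest set bit at position 1

1


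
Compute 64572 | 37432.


0b1111110000111100 | 0b1001001000111000 = 0b1111111000111100 = 65084

65084


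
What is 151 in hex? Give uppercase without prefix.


151 = 97 hex

97


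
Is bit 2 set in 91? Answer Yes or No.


0b1011011, bit 2 = 0. No

No


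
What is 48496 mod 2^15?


48496 & 32767 = 15728

15728


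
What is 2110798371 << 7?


0b1111101110100000011101000100011 << 7 = 0b11111011101000000111010001000110000000 = 270182191488

270182191488


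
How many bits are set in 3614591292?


0b11010111011100100100100100111100 has 17 set bits

17


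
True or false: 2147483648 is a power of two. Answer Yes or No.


0b10000000000000000000000000000000. Only one bit set => Yes

Yes


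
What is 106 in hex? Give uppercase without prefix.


106 = 6A hex

6A


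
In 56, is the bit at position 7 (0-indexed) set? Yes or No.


0b111000, bit 7 = 0. No

No


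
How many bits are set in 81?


0b1010001 has 3 set bits

3


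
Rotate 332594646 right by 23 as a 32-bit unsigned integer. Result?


Rotate 0b10011110100101111110111010110 right by 23 (32-bit) = 0b10100101111110111010110000100111 = 2784734247

2784734247


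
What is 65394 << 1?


0b1111111101110010 << 1 = 0b11111111011100100 = 130788

130788


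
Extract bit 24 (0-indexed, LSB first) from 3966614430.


0b11101100011011011011101110011110, position 24 = 0

0


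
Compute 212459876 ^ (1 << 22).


212459876 ^ (1 << 22) = 212459876 ^ 4194304 = 216654180

216654180


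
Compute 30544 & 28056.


0b111011101010000 & 0b110110110011000 = 0b110010100010000 = 25872

25872


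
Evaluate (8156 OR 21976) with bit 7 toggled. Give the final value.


Step 1: 8156 | 21976 = 24540
Step 2: 24540 ^ (1 << 7) = 24540 ^ 128 = 24412

24412


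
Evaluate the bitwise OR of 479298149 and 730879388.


0b11100100100011000001001100101 | 0b101011100100000101010110011100 = 0b111111100100011101011111111101 = 1066522621

1066522621


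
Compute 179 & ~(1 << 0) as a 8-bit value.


179 & ~(1 << 0) = 178

178


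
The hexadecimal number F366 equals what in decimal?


F366 hex = 62310 decimal

62310


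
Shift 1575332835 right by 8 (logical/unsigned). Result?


0b1011101111001011010101111100011 >> 8 = 0b10111011110010110101011 = 6153643

6153643


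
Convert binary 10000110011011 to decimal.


10000110011011 in decimal = 8603

8603


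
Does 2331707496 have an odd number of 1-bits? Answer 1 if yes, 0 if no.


0b10001010111110110000100001101000 has 14 ones => parity 0

0


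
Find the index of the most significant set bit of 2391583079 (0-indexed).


0b10001110100011001010100101100111. Highest set bit at position 31

31


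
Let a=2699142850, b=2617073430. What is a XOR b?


2699142850 ^ 2617073430 = 991754708

991754708


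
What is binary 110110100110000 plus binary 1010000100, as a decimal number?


110110100110000 + 1010000100 = 110111110110100 = 28596

28596


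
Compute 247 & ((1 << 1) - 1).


247 & 1 = 1

1


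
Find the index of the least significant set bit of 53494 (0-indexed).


0b1101000011110110. Lowest set bit at position 1

1


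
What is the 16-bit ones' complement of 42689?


42689 ^ 65535 = 22846

22846


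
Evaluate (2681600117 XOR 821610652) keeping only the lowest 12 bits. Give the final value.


Step 1: 2681600117 ^ 821610652 = 2938974441
Step 2: 2938974441 & 4095 = 233

233


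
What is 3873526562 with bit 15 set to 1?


3873526562 | (1 << 15) = 3873526562 | 32768 = 3873559330

3873559330


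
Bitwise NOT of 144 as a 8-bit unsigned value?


~0b10010000 = 0b1101111 = 111 (8-bit unsigned)

111


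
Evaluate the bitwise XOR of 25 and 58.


0b11001 ^ 0b111010 = 0b100011 = 35

35


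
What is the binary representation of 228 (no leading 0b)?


228 = 11100100 in binary

11100100


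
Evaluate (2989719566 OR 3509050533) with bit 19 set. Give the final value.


Step 1: 2989719566 | 3509050533 = 4080524463
Step 2: 4080524463 | (1 << 19) = 4080524463 | 524288 = 4081048751

4081048751


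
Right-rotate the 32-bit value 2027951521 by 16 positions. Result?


Rotate 0b1111000111000000001010110100001 right by 16 (32-bit) = 0b10101101000010111100011100000 = 362903776

362903776


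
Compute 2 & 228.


0b10 & 0b11100100 = 0b0 = 0

0


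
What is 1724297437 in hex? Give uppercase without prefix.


1724297437 = 66C6B0DD hex

66C6B0DD


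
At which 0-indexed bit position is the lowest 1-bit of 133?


0b10000101. Lowest set bit at position 0

0


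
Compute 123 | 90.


0b1111011 | 0b1011010 = 0b1111011 = 123

123


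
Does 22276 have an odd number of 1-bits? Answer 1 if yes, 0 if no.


0b101011100000100 has 6 ones => parity 0

0


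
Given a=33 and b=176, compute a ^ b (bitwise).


33 ^ 176 = 145

145


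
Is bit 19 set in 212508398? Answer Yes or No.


0b1100101010101001111011101110, bit 19 = 1. Yes

Yes


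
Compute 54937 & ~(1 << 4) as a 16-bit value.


54937 & ~(1 << 4) = 54921

54921


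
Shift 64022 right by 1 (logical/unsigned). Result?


0b1111101000010110 >> 1 = 0b111110100001011 = 32011

32011


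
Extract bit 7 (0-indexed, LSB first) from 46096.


0b1011010000010000, position 7 = 0

0


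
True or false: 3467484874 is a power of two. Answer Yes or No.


0b11001110101011011001111011001010. Multiple bits set => No

No


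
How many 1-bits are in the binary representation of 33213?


0b1000000110111101 has 8 set bits

8


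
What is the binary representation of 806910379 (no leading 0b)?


806910379 = 110000000110000111100110101011 in binary

110000000110000111100110101011


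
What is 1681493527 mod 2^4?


1681493527 & 15 = 7

7


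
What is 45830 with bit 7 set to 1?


45830 | (1 << 7) = 45830 | 128 = 45958

45958


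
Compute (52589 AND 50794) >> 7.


Step 1: 52589 & 50794 = 50280
Step 2: 50280 >> 7 = 392

392


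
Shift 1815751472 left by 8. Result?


0b1101100001110100010101100110000 << 8 = 0b110110000111010001010110011000000000000 = 464832376832

464832376832


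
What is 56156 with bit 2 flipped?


56156 ^ (1 << 2) = 56156 ^ 4 = 56152

56152


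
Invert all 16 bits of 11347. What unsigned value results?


11347 ^ 65535 = 54188

54188


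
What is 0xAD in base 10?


AD hex = 173 decimal

173


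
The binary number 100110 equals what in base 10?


100110 in decimal = 38

38


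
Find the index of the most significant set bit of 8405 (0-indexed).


0b10000011010101. Highest set bit at position 13

13


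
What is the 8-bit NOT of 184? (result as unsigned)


~0b10111000 = 0b1000111 = 71 (8-bit unsigned)

71


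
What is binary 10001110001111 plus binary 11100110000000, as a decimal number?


10001110001111 + 11100110000000 = 101110100001111 = 23823

23823


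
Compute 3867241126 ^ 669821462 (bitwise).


0b11100110100000010110101010100110 ^ 0b100111111011001010101000010110 = 0b11000001011011011100000010110000 = 3245195440

3245195440


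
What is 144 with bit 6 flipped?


144 ^ (1 << 6) = 144 ^ 64 = 208

208


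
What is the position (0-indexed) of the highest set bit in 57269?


0b1101111110110101. Highest set bit at position 15

15


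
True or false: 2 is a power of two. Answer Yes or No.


0b10. Only one bit set => Yes

Yes


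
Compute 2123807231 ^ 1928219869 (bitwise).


0b1111110100101101011100111111111 ^ 0b1110010111011100100110011011101 = 0b1100011110001111010100100010 = 209253666

209253666


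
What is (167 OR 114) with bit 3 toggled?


Step 1: 167 | 114 = 247
Step 2: 247 ^ (1 << 3) = 247 ^ 8 = 255

255


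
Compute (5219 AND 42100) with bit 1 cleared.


Step 1: 5219 & 42100 = 1120
Step 2: 1120 & ~(1 << 1) = 1120

1120


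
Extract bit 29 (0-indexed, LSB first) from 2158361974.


0b10000000101001011111110101110110, position 29 = 0

0


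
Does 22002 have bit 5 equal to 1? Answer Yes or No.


0b101010111110010, bit 5 = 1. Yes

Yes


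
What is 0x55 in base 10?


55 hex = 85 decimal

85


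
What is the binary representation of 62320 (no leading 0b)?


62320 = 1111001101110000 in binary

1111001101110000


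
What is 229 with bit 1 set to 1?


229 | (1 << 1) = 229 | 2 = 231

231


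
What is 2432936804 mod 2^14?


2432936804 & 16383 = 11108

11108


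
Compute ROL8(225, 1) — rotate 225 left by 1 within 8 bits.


Rotate 0b11100001 left by 1 (8-bit) = 0b11000011 = 195

195


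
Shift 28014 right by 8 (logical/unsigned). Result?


0b110110101101110 >> 8 = 0b1101101 = 109

109


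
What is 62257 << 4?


0b1111001100110001 << 4 = 0b11110011001100010000 = 996112

996112


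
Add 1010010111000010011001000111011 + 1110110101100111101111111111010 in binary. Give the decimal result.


1010010111000010011001000111011 + 1110110101100111101111111111010 = 11001001100101010001001000110101 = 3381989941

3381989941


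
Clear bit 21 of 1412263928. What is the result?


1412263928 & ~(1 << 21) = 1410166776

1410166776


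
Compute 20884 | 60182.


0b101000110010100 | 0b1110101100010110 = 0b1111101110010110 = 64406

64406


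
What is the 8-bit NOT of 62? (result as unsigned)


~0b111110 = 0b11000001 = 193 (8-bit unsigned)

193


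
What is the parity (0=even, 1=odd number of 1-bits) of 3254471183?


0b11000001111110110100101000001111 has 17 ones => parity 1

1


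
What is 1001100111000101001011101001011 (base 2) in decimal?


1001100111000101001011101001011 in decimal = 1289918283

1289918283


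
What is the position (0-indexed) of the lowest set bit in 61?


0b111101. Lowest set bit at position 0

0


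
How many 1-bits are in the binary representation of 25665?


0b110010001000001 has 5 set bits

5


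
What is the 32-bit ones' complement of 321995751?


321995751 ^ 4294967295 = 3972971544

3972971544


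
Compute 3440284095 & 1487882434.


0b11001101000011101001000110111111 & 0b1011000101011110100100011000010 = 0b1001000000011100000000010000010 = 1208877186

1208877186
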